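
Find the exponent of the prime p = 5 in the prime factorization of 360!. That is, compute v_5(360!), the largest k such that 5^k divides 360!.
v_5(360!) = 88

Legendre's formula: v_p(n!) = Σ_{k ≥ 1} ⌊n / p^k⌋. For p = 5, n = 360, the terms are:
  ⌊360/5^1⌋ = ⌊360/5⌋ = 72
  ⌊360/5^2⌋ = ⌊360/25⌋ = 14
  ⌊360/5^3⌋ = ⌊360/125⌋ = 2
(the next term ⌊360/5^4⌋ = 0, terminating the sum). Summing: v_5(360!) = 72 + 14 + 2 = 88.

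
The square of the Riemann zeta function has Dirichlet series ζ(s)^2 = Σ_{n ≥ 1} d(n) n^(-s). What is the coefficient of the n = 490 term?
d(490) = 12

ζ(s)^2 = (Σ 1/m^s)(Σ 1/k^s). The coefficient of 1/n^s in the product is the number of ordered pairs (m, k) with mk = n, which equals d(n). For n = 490, divisors are [1, 2, 5, 7, 10, 14, 35, 49, 70, 98, 245, 490], so d(490) = 12.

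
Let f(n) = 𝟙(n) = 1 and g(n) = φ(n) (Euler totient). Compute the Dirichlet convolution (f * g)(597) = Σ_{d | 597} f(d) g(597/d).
(𝟙 * φ)(597) = 597

Divisors of 597: [1, 3, 199, 597]. For each d | 597:
  d = 1: 𝟙(1) · φ(597/1) = 1 · 396 = 396
  d = 3: 𝟙(3) · φ(597/3) = 1 · 198 = 198
  d = 199: 𝟙(199) · φ(597/199) = 1 · 2 = 2
  d = 597: 𝟙(597) · φ(597/597) = 1 · 1 = 1
Summing: (𝟙 * φ)(597) = 396 + 198 + 2 + 1 = 597.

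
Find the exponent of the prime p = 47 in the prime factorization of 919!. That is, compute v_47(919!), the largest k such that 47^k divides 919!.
v_47(919!) = 19

Legendre's formula: v_p(n!) = Σ_{k ≥ 1} ⌊n / p^k⌋. For p = 47, n = 919, the terms are:
  ⌊919/47^1⌋ = ⌊919/47⌋ = 19
(the next term ⌊919/47^2⌋ = 0, terminating the sum). Summing: v_47(919!) = 19 = 19.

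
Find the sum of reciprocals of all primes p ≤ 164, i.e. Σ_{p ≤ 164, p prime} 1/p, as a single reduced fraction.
Σ 1/p = 10988187442690106858194788089546541159451476081371138484805233167/5766152219975951659023630035336134306565384015606066319856068810

π(164) = 38, so the primes ≤ 164 are [2, 3, 5, 7, 11, 13, 17, 19, 23, 29, 31, 37, 41, 43, 47, 53, 59, 61, 67, 71, 73, 79, 83, 89, 97, 101, 103, 107, 109, 113, 127, 131, 137, 139, 149, 151, 157, 163]. Summing 1/p over these primes: 10988187442690106858194788089546541159451476081371138484805233167/5766152219975951659023630035336134306565384015606066319856068810 ≈ 1.9056. Mertens estimate ln ln(164) + 0.2615 ≈ 1.8907.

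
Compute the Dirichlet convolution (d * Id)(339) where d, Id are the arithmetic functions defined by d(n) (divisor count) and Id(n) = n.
(d * Id)(339) = 575

Divisors of 339: [1, 3, 113, 339]. For each d | 339:
  d = 1: d(1) · Id(339/1) = 1 · 339 = 339
  d = 3: d(3) · Id(339/3) = 2 · 113 = 226
  d = 113: d(113) · Id(339/113) = 2 · 3 = 6
  d = 339: d(339) · Id(339/339) = 4 · 1 = 4
Summing: (d * Id)(339) = 339 + 226 + 6 + 4 = 575.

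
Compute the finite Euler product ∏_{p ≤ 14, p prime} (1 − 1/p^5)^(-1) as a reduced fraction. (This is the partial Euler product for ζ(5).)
∏ = 2548391272552125/2457639696903844

The primes p ≤ 14 are [2, 3, 5, 7, 11, 13]. For each prime, (1 − 1/p^5)^(-1) = p^5 / (p^5 − 1). The product is (1 − 1/2^5)^(-1), (1 − 1/3^5)^(-1), (1 − 1/5^5)^(-1), (1 − 1/7^5)^(-1), (1 − 1/11^5)^(-1), (1 − 1/13^5)^(-1) = ∏ p^5 / (p^5 − 1) = 2548391272552125/2457639696903844.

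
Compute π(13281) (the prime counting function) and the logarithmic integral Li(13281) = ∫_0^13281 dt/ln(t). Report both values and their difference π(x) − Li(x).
π(13281) = 1577;  Li(13281) ≈ 1596.74;  π(x) − Li(x) ≈ -19.74.

Direct count of primes ≤ 13281 gives π(13281) = 1577. Numerical evaluation of the logarithmic integral gives Li(13281) ≈ 1596.74. The difference π(x) − Li(x) ≈ -19.74 is typically negative for small/moderate x (Li(x) overestimates), though Littlewood's theorem shows this sign changes infinitely often.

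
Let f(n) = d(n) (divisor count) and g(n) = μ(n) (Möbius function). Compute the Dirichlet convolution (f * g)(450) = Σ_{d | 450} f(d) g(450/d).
(d * μ)(450) = 1

Divisors of 450: [1, 2, 3, 5, 6, 9, 10, 15, 18, 25, 30, 45, 50, 75, 90, 150, 225, 450]. For each d | 450:
  d = 1: d(1) · μ(450/1) = 1 · 0 = 0
  d = 2: d(2) · μ(450/2) = 2 · 0 = 0
  d = 3: d(3) · μ(450/3) = 2 · 0 = 0
  d = 5: d(5) · μ(450/5) = 2 · 0 = 0
  d = 6: d(6) · μ(450/6) = 4 · 0 = 0
  d = 9: d(9) · μ(450/9) = 3 · 0 = 0
  d = 10: d(10) · μ(450/10) = 4 · 0 = 0
  d = 15: d(15) · μ(450/15) = 4 · -1 = -4
  d = 18: d(18) · μ(450/18) = 6 · 0 = 0
  d = 25: d(25) · μ(450/25) = 3 · 0 = 0
  d = 30: d(30) · μ(450/30) = 8 · 1 = 8
  d = 45: d(45) · μ(450/45) = 6 · 1 = 6
  d = 50: d(50) · μ(450/50) = 6 · 0 = 0
  d = 75: d(75) · μ(450/75) = 6 · 1 = 6
  d = 90: d(90) · μ(450/90) = 12 · -1 = -12
  d = 150: d(150) · μ(450/150) = 12 · -1 = -12
  d = 225: d(225) · μ(450/225) = 9 · -1 = -9
  d = 450: d(450) · μ(450/450) = 18 · 1 = 18
Summing: (d * μ)(450) = 0 + 0 + 0 + 0 + 0 + 0 + 0 + -4 + 0 + 0 + 8 + 6 + 0 + 6 + -12 + -12 + -9 + 18 = 1.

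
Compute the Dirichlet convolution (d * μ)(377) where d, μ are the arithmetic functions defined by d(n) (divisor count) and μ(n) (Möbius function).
(d * μ)(377) = 1

Divisors of 377: [1, 13, 29, 377]. For each d | 377:
  d = 1: d(1) · μ(377/1) = 1 · 1 = 1
  d = 13: d(13) · μ(377/13) = 2 · -1 = -2
  d = 29: d(29) · μ(377/29) = 2 · -1 = -2
  d = 377: d(377) · μ(377/377) = 4 · 1 = 4
Summing: (d * μ)(377) = 1 + -2 + -2 + 4 = 1.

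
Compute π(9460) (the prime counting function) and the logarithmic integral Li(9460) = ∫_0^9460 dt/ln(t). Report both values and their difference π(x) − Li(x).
π(9460) = 1170;  Li(9460) ≈ 1187.33;  π(x) − Li(x) ≈ -17.33.

Direct count of primes ≤ 9460 gives π(9460) = 1170. Numerical evaluation of the logarithmic integral gives Li(9460) ≈ 1187.33. The difference π(x) − Li(x) ≈ -17.33 is typically negative for small/moderate x (Li(x) overestimates), though Littlewood's theorem shows this sign changes infinitely often.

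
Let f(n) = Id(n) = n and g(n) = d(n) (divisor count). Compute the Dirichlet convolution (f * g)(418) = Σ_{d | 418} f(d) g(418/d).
(Id * d)(418) = 1092

Divisors of 418: [1, 2, 11, 19, 22, 38, 209, 418]. For each d | 418:
  d = 1: Id(1) · d(418/1) = 1 · 8 = 8
  d = 2: Id(2) · d(418/2) = 2 · 4 = 8
  d = 11: Id(11) · d(418/11) = 11 · 4 = 44
  d = 19: Id(19) · d(418/19) = 19 · 4 = 76
  d = 22: Id(22) · d(418/22) = 22 · 2 = 44
  d = 38: Id(38) · d(418/38) = 38 · 2 = 76
  d = 209: Id(209) · d(418/209) = 209 · 2 = 418
  d = 418: Id(418) · d(418/418) = 418 · 1 = 418
Summing: (Id * d)(418) = 8 + 8 + 44 + 76 + 44 + 76 + 418 + 418 = 1092.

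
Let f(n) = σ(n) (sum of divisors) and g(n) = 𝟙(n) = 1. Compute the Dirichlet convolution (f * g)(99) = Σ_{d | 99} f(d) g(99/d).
(σ * 𝟙)(99) = 234

Divisors of 99: [1, 3, 9, 11, 33, 99]. For each d | 99:
  d = 1: σ(1) · 𝟙(99/1) = 1 · 1 = 1
  d = 3: σ(3) · 𝟙(99/3) = 4 · 1 = 4
  d = 9: σ(9) · 𝟙(99/9) = 13 · 1 = 13
  d = 11: σ(11) · 𝟙(99/11) = 12 · 1 = 12
  d = 33: σ(33) · 𝟙(99/33) = 48 · 1 = 48
  d = 99: σ(99) · 𝟙(99/99) = 156 · 1 = 156
Summing: (σ * 𝟙)(99) = 1 + 4 + 13 + 12 + 48 + 156 = 234.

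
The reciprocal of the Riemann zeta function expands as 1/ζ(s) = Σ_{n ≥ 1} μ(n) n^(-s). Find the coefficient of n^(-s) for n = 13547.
μ(13547) = -1

Factor n = 13547 = 19 · 23 · 31. μ(n) = 0 if any exponent ≥ 2 (not squarefree); otherwise μ(n) = (−1)^{ω(n)} where ω(n) is the number of distinct prime factors. Applying: μ(13547) = -1.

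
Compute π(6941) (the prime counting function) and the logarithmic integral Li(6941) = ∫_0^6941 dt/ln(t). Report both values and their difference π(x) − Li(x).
π(6941) = 890;  Li(6941) ≈ 907.66;  π(x) − Li(x) ≈ -17.66.

Direct count of primes ≤ 6941 gives π(6941) = 890. Numerical evaluation of the logarithmic integral gives Li(6941) ≈ 907.66. The difference π(x) − Li(x) ≈ -17.66 is typically negative for small/moderate x (Li(x) overestimates), though Littlewood's theorem shows this sign changes infinitely often.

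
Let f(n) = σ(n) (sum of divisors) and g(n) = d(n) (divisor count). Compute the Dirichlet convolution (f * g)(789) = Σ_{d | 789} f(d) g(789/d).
(σ * d)(789) = 1596

Divisors of 789: [1, 3, 263, 789]. For each d | 789:
  d = 1: σ(1) · d(789/1) = 1 · 4 = 4
  d = 3: σ(3) · d(789/3) = 4 · 2 = 8
  d = 263: σ(263) · d(789/263) = 264 · 2 = 528
  d = 789: σ(789) · d(789/789) = 1056 · 1 = 1056
Summing: (σ * d)(789) = 4 + 8 + 528 + 1056 = 1596.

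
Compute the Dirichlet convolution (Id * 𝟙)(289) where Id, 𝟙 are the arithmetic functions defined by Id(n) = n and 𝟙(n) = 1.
(Id * 𝟙)(289) = 307

Divisors of 289: [1, 17, 289]. For each d | 289:
  d = 1: Id(1) · 𝟙(289/1) = 1 · 1 = 1
  d = 17: Id(17) · 𝟙(289/17) = 17 · 1 = 17
  d = 289: Id(289) · 𝟙(289/289) = 289 · 1 = 289
Summing: (Id * 𝟙)(289) = 1 + 17 + 289 = 307.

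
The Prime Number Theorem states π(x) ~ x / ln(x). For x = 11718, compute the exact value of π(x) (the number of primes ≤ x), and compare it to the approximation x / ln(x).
π(11718) = 1406;  x/ln(x) ≈ 1250.74;  relative error ≈ 11.04%.

Directly count primes up to 11718: π(11718) = 1406. The PNT approximation gives 11718/ln(11718) ≈ 11718/9.36888 ≈ 1250.74. Relative error (π(x) − x/ln(x)) / π(x) ≈ 11.04%; the approximation is known to undercount slightly (Li(x) is a better estimate).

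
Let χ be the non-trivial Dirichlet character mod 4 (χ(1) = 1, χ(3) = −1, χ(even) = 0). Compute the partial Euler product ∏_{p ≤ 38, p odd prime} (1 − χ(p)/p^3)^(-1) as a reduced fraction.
∏ = 23039676015771696171729025/23777920687809392849977344

The odd primes p ≤ 38 are [3, 5, 7, 11, 13, 17, 19, 23, 29, 31, 37]. For each, χ(p) = 1 if p ≡ 1 mod 4, χ(p) = −1 if p ≡ 3 mod 4. Taking (1 − χ(p)/p^3)^(-1) = p^3/(p^3 − χ(p)): (1 − (-1)/3^3)^(-1) · (1 − (1)/5^3)^(-1) · (1 − (-1)/7^3)^(-1) · (1 − (-1)/11^3)^(-1) · (1 − (1)/13^3)^(-1) · (1 − (1)/17^3)^(-1) · (1 − (-1)/19^3)^(-1) · (1 − (-1)/23^3)^(-1) · (1 − (1)/29^3)^(-1) · (1 − (-1)/31^3)^(-1) · (1 − (1)/37^3)^(-1) = 23039676015771696171729025/23777920687809392849977344.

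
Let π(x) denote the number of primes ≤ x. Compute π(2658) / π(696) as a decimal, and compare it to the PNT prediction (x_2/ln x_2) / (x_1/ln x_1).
π(2658)/π(696) = 384/125 ≈ 3.0720;  PNT prediction ≈ 3.1700.

π(696) = 125 and π(2658) = 384, so π(2658)/π(696) ≈ 3.0720. The PNT-predicted ratio is (2658/ln(2658)) / (696/ln(696)) ≈ 3.1700. The two agree to within a few percent, as expected.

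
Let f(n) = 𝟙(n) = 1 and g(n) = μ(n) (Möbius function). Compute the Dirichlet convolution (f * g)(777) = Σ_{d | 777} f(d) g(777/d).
(𝟙 * μ)(777) = 0

Divisors of 777: [1, 3, 7, 21, 37, 111, 259, 777]. For each d | 777:
  d = 1: 𝟙(1) · μ(777/1) = 1 · -1 = -1
  d = 3: 𝟙(3) · μ(777/3) = 1 · 1 = 1
  d = 7: 𝟙(7) · μ(777/7) = 1 · 1 = 1
  d = 21: 𝟙(21) · μ(777/21) = 1 · -1 = -1
  d = 37: 𝟙(37) · μ(777/37) = 1 · 1 = 1
  d = 111: 𝟙(111) · μ(777/111) = 1 · -1 = -1
  d = 259: 𝟙(259) · μ(777/259) = 1 · -1 = -1
  d = 777: 𝟙(777) · μ(777/777) = 1 · 1 = 1
Summing: (𝟙 * μ)(777) = -1 + 1 + 1 + -1 + 1 + -1 + -1 + 1 = 0.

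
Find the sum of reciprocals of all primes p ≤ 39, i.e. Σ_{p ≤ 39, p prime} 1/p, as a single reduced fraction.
Σ 1/p = 11819186711467/7420738134810

π(39) = 12, so the primes ≤ 39 are [2, 3, 5, 7, 11, 13, 17, 19, 23, 29, 31, 37]. Summing 1/p over these primes: 11819186711467/7420738134810 ≈ 1.5927. Mertens estimate ln ln(39) + 0.2615 ≈ 1.5599.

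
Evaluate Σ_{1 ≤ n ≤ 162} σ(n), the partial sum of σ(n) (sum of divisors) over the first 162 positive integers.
Σ_{n ≤ 162} σ(n) = 21709

Compute σ(n) for each 1 ≤ n ≤ 162: σ(1) = 1, σ(2) = 3, σ(3) = 4, σ(4) = 7, σ(5) = 6, σ(6) = 12, σ(7) = 8, σ(8) = 15, σ(9) = 13, σ(10) = 18, σ(11) = 12, σ(12) = 28, σ(13) = 14, σ(14) = 24, σ(15) = 24, σ(16) = 31, σ(17) = 18, σ(18) = 39, σ(19) = 20, σ(20) = 42, σ(21) = 32, σ(22) = 36, σ(23) = 24, σ(24) = 60, σ(25) = 31, σ(26) = 42, σ(27) = 40, σ(28) = 56, σ(29) = 30, σ(30) = 72, σ(31) = 32, σ(32) = 63, σ(33) = 48, σ(34) = 54, σ(35) = 48, σ(36) = 91, σ(37) = 38, σ(38) = 60, σ(39) = 56, σ(40) = 90, σ(41) = 42, σ(42) = 96, σ(43) = 44, σ(44) = 84, σ(45) = 78, σ(46) = 72, σ(47) = 48, σ(48) = 124, σ(49) = 57, σ(50) = 93, σ(51) = 72, σ(52) = 98, σ(53) = 54, σ(54) = 120, σ(55) = 72, σ(56) = 120, σ(57) = 80, σ(58) = 90, σ(59) = 60, σ(60) = 168, σ(61) = 62, σ(62) = 96, σ(63) = 104, σ(64) = 127, σ(65) = 84, σ(66) = 144, σ(67) = 68, σ(68) = 126, σ(69) = 96, σ(70) = 144, σ(71) = 72, σ(72) = 195, σ(73) = 74, σ(74) = 114, σ(75) = 124, σ(76) = 140, σ(77) = 96, σ(78) = 168, σ(79) = 80, σ(80) = 186, σ(81) = 121, σ(82) = 126, σ(83) = 84, σ(84) = 224, σ(85) = 108, σ(86) = 132, σ(87) = 120, σ(88) = 180, σ(89) = 90, σ(90) = 234, σ(91) = 112, σ(92) = 168, σ(93) = 128, σ(94) = 144, σ(95) = 120, σ(96) = 252, σ(97) = 98, σ(98) = 171, σ(99) = 156, σ(100) = 217, σ(101) = 102, σ(102) = 216, σ(103) = 104, σ(104) = 210, σ(105) = 192, σ(106) = 162, σ(107) = 108, σ(108) = 280, σ(109) = 110, σ(110) = 216, σ(111) = 152, σ(112) = 248, σ(113) = 114, σ(114) = 240, σ(115) = 144, σ(116) = 210, σ(117) = 182, σ(118) = 180, σ(119) = 144, σ(120) = 360, σ(121) = 133, σ(122) = 186, σ(123) = 168, σ(124) = 224, σ(125) = 156, σ(126) = 312, σ(127) = 128, σ(128) = 255, σ(129) = 176, σ(130) = 252, σ(131) = 132, σ(132) = 336, σ(133) = 160, σ(134) = 204, σ(135) = 240, σ(136) = 270, σ(137) = 138, σ(138) = 288, σ(139) = 140, σ(140) = 336, σ(141) = 192, σ(142) = 216, σ(143) = 168, σ(144) = 403, σ(145) = 180, σ(146) = 222, σ(147) = 228, σ(148) = 266, σ(149) = 150, σ(150) = 372, σ(151) = 152, σ(152) = 300, σ(153) = 234, σ(154) = 288, σ(155) = 192, σ(156) = 392, σ(157) = 158, σ(158) = 240, σ(159) = 216, σ(160) = 378, σ(161) = 192, σ(162) = 363. Summing all 162 values: 21709. (Average order: Σ_{n ≤ x} σ(n) ~ (π²/12) x². For x = 162, (π²/12)·162² ≈ 21584.82.)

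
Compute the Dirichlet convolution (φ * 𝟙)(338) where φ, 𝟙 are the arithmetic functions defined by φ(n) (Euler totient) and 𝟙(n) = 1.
(φ * 𝟙)(338) = 338

Divisors of 338: [1, 2, 13, 26, 169, 338]. For each d | 338:
  d = 1: φ(1) · 𝟙(338/1) = 1 · 1 = 1
  d = 2: φ(2) · 𝟙(338/2) = 1 · 1 = 1
  d = 13: φ(13) · 𝟙(338/13) = 12 · 1 = 12
  d = 26: φ(26) · 𝟙(338/26) = 12 · 1 = 12
  d = 169: φ(169) · 𝟙(338/169) = 156 · 1 = 156
  d = 338: φ(338) · 𝟙(338/338) = 156 · 1 = 156
Summing: (φ * 𝟙)(338) = 1 + 1 + 12 + 12 + 156 + 156 = 338.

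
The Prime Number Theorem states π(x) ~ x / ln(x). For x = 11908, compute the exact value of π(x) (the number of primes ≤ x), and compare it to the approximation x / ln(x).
π(11908) = 1426;  x/ln(x) ≈ 1268.84;  relative error ≈ 11.02%.

Directly count primes up to 11908: π(11908) = 1426. The PNT approximation gives 11908/ln(11908) ≈ 11908/9.38497 ≈ 1268.84. Relative error (π(x) − x/ln(x)) / π(x) ≈ 11.02%; the approximation is known to undercount slightly (Li(x) is a better estimate).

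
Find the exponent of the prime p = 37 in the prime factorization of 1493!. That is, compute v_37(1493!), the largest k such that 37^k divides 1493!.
v_37(1493!) = 41

Legendre's formula: v_p(n!) = Σ_{k ≥ 1} ⌊n / p^k⌋. For p = 37, n = 1493, the terms are:
  ⌊1493/37^1⌋ = ⌊1493/37⌋ = 40
  ⌊1493/37^2⌋ = ⌊1493/1369⌋ = 1
(the next term ⌊1493/37^3⌋ = 0, terminating the sum). Summing: v_37(1493!) = 40 + 1 = 41.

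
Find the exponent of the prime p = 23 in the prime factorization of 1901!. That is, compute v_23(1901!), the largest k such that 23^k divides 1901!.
v_23(1901!) = 85

Legendre's formula: v_p(n!) = Σ_{k ≥ 1} ⌊n / p^k⌋. For p = 23, n = 1901, the terms are:
  ⌊1901/23^1⌋ = ⌊1901/23⌋ = 82
  ⌊1901/23^2⌋ = ⌊1901/529⌋ = 3
(the next term ⌊1901/23^3⌋ = 0, terminating the sum). Summing: v_23(1901!) = 82 + 3 = 85.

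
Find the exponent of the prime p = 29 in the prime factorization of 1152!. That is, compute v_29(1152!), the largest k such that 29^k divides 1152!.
v_29(1152!) = 40

Legendre's formula: v_p(n!) = Σ_{k ≥ 1} ⌊n / p^k⌋. For p = 29, n = 1152, the terms are:
  ⌊1152/29^1⌋ = ⌊1152/29⌋ = 39
  ⌊1152/29^2⌋ = ⌊1152/841⌋ = 1
(the next term ⌊1152/29^3⌋ = 0, terminating the sum). Summing: v_29(1152!) = 39 + 1 = 40.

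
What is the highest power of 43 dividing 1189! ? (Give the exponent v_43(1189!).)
v_43(1189!) = 27

Legendre's formula: v_p(n!) = Σ_{k ≥ 1} ⌊n / p^k⌋. For p = 43, n = 1189, the terms are:
  ⌊1189/43^1⌋ = ⌊1189/43⌋ = 27
(the next term ⌊1189/43^2⌋ = 0, terminating the sum). Summing: v_43(1189!) = 27 = 27.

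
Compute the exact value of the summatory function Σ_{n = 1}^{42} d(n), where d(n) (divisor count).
Σ_{n ≤ 42} d(n) = 168

Compute d(n) for each 1 ≤ n ≤ 42: d(1) = 1, d(2) = 2, d(3) = 2, d(4) = 3, d(5) = 2, d(6) = 4, d(7) = 2, d(8) = 4, d(9) = 3, d(10) = 4, d(11) = 2, d(12) = 6, d(13) = 2, d(14) = 4, d(15) = 4, d(16) = 5, d(17) = 2, d(18) = 6, d(19) = 2, d(20) = 6, d(21) = 4, d(22) = 4, d(23) = 2, d(24) = 8, d(25) = 3, d(26) = 4, d(27) = 4, d(28) = 6, d(29) = 2, d(30) = 8, d(31) = 2, d(32) = 6, d(33) = 4, d(34) = 4, d(35) = 4, d(36) = 9, d(37) = 2, d(38) = 4, d(39) = 4, d(40) = 8, d(41) = 2, d(42) = 8. Summing all 42 values: 168. (Dirichlet's divisor formula: Σ_{n ≤ x} d(n) = x ln(x) + (2γ − 1) x + O(√x). For x = 42, the asymptotic estimate is ≈ 163.47.)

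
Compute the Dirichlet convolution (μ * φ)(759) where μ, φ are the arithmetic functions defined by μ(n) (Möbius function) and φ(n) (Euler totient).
(μ * φ)(759) = 189

Divisors of 759: [1, 3, 11, 23, 33, 69, 253, 759]. For each d | 759:
  d = 1: μ(1) · φ(759/1) = 1 · 440 = 440
  d = 3: μ(3) · φ(759/3) = -1 · 220 = -220
  d = 11: μ(11) · φ(759/11) = -1 · 44 = -44
  d = 23: μ(23) · φ(759/23) = -1 · 20 = -20
  d = 33: μ(33) · φ(759/33) = 1 · 22 = 22
  d = 69: μ(69) · φ(759/69) = 1 · 10 = 10
  d = 253: μ(253) · φ(759/253) = 1 · 2 = 2
  d = 759: μ(759) · φ(759/759) = -1 · 1 = -1
Summing: (μ * φ)(759) = 440 + -220 + -44 + -20 + 22 + 10 + 2 + -1 = 189.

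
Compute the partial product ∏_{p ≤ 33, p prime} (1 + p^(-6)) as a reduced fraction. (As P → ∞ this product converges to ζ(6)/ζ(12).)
∏ = 27817995139941732182652708678753385001734002671757520/27350499395438163022926501194256392285250955967934357

The primes p ≤ 33 are [2, 3, 5, 7, 11, 13, 17, 19, 23, 29, 31]. For each, (1 + 1/p^6) = (p^6 + 1)/p^6. Multiplying these fractions over p ∈ [2, 3, 5, 7, 11, 13, 17, 19, 23, 29, 31] gives 27817995139941732182652708678753385001734002671757520/27350499395438163022926501194256392285250955967934357. (In the limit P → ∞ this tends to ζ(6)/ζ(12).)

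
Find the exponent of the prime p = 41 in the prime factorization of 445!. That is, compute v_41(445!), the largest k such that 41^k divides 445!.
v_41(445!) = 10

Legendre's formula: v_p(n!) = Σ_{k ≥ 1} ⌊n / p^k⌋. For p = 41, n = 445, the terms are:
  ⌊445/41^1⌋ = ⌊445/41⌋ = 10
(the next term ⌊445/41^2⌋ = 0, terminating the sum). Summing: v_41(445!) = 10 = 10.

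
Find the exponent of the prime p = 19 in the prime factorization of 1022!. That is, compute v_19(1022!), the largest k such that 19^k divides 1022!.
v_19(1022!) = 55

Legendre's formula: v_p(n!) = Σ_{k ≥ 1} ⌊n / p^k⌋. For p = 19, n = 1022, the terms are:
  ⌊1022/19^1⌋ = ⌊1022/19⌋ = 53
  ⌊1022/19^2⌋ = ⌊1022/361⌋ = 2
(the next term ⌊1022/19^3⌋ = 0, terminating the sum). Summing: v_19(1022!) = 53 + 2 = 55.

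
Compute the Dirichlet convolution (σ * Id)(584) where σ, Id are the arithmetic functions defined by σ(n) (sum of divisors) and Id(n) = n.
(σ * Id)(584) = 7203

Divisors of 584: [1, 2, 4, 8, 73, 146, 292, 584]. For each d | 584:
  d = 1: σ(1) · Id(584/1) = 1 · 584 = 584
  d = 2: σ(2) · Id(584/2) = 3 · 292 = 876
  d = 4: σ(4) · Id(584/4) = 7 · 146 = 1022
  d = 8: σ(8) · Id(584/8) = 15 · 73 = 1095
  d = 73: σ(73) · Id(584/73) = 74 · 8 = 592
  d = 146: σ(146) · Id(584/146) = 222 · 4 = 888
  d = 292: σ(292) · Id(584/292) = 518 · 2 = 1036
  d = 584: σ(584) · Id(584/584) = 1110 · 1 = 1110
Summing: (σ * Id)(584) = 584 + 876 + 1022 + 1095 + 592 + 888 + 1036 + 1110 = 7203.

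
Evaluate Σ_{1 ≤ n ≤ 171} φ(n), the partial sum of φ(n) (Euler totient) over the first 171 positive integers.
Σ_{n ≤ 171} φ(n) = 8938

Compute φ(n) for each 1 ≤ n ≤ 171: φ(1) = 1, φ(2) = 1, φ(3) = 2, φ(4) = 2, φ(5) = 4, φ(6) = 2, φ(7) = 6, φ(8) = 4, φ(9) = 6, φ(10) = 4, φ(11) = 10, φ(12) = 4, φ(13) = 12, φ(14) = 6, φ(15) = 8, φ(16) = 8, φ(17) = 16, φ(18) = 6, φ(19) = 18, φ(20) = 8, φ(21) = 12, φ(22) = 10, φ(23) = 22, φ(24) = 8, φ(25) = 20, φ(26) = 12, φ(27) = 18, φ(28) = 12, φ(29) = 28, φ(30) = 8, φ(31) = 30, φ(32) = 16, φ(33) = 20, φ(34) = 16, φ(35) = 24, φ(36) = 12, φ(37) = 36, φ(38) = 18, φ(39) = 24, φ(40) = 16, φ(41) = 40, φ(42) = 12, φ(43) = 42, φ(44) = 20, φ(45) = 24, φ(46) = 22, φ(47) = 46, φ(48) = 16, φ(49) = 42, φ(50) = 20, φ(51) = 32, φ(52) = 24, φ(53) = 52, φ(54) = 18, φ(55) = 40, φ(56) = 24, φ(57) = 36, φ(58) = 28, φ(59) = 58, φ(60) = 16, φ(61) = 60, φ(62) = 30, φ(63) = 36, φ(64) = 32, φ(65) = 48, φ(66) = 20, φ(67) = 66, φ(68) = 32, φ(69) = 44, φ(70) = 24, φ(71) = 70, φ(72) = 24, φ(73) = 72, φ(74) = 36, φ(75) = 40, φ(76) = 36, φ(77) = 60, φ(78) = 24, φ(79) = 78, φ(80) = 32, φ(81) = 54, φ(82) = 40, φ(83) = 82, φ(84) = 24, φ(85) = 64, φ(86) = 42, φ(87) = 56, φ(88) = 40, φ(89) = 88, φ(90) = 24, φ(91) = 72, φ(92) = 44, φ(93) = 60, φ(94) = 46, φ(95) = 72, φ(96) = 32, φ(97) = 96, φ(98) = 42, φ(99) = 60, φ(100) = 40, φ(101) = 100, φ(102) = 32, φ(103) = 102, φ(104) = 48, φ(105) = 48, φ(106) = 52, φ(107) = 106, φ(108) = 36, φ(109) = 108, φ(110) = 40, φ(111) = 72, φ(112) = 48, φ(113) = 112, φ(114) = 36, φ(115) = 88, φ(116) = 56, φ(117) = 72, φ(118) = 58, φ(119) = 96, φ(120) = 32, φ(121) = 110, φ(122) = 60, φ(123) = 80, φ(124) = 60, φ(125) = 100, φ(126) = 36, φ(127) = 126, φ(128) = 64, φ(129) = 84, φ(130) = 48, φ(131) = 130, φ(132) = 40, φ(133) = 108, φ(134) = 66, φ(135) = 72, φ(136) = 64, φ(137) = 136, φ(138) = 44, φ(139) = 138, φ(140) = 48, φ(141) = 92, φ(142) = 70, φ(143) = 120, φ(144) = 48, φ(145) = 112, φ(146) = 72, φ(147) = 84, φ(148) = 72, φ(149) = 148, φ(150) = 40, φ(151) = 150, φ(152) = 72, φ(153) = 96, φ(154) = 60, φ(155) = 120, φ(156) = 48, φ(157) = 156, φ(158) = 78, φ(159) = 104, φ(160) = 64, φ(161) = 132, φ(162) = 54, φ(163) = 162, φ(164) = 80, φ(165) = 80, φ(166) = 82, φ(167) = 166, φ(168) = 48, φ(169) = 156, φ(170) = 64, φ(171) = 108. Summing all 171 values: 8938. (Average order: Σ_{n ≤ x} φ(n) ~ (3/π²) x². For x = 171, (3/π²)·171² ≈ 8888.20.)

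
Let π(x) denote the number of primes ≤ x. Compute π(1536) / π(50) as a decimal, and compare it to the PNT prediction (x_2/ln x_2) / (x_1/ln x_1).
π(1536)/π(50) = 242/15 ≈ 16.1333;  PNT prediction ≈ 16.3798.

π(50) = 15 and π(1536) = 242, so π(1536)/π(50) ≈ 16.1333. The PNT-predicted ratio is (1536/ln(1536)) / (50/ln(50)) ≈ 16.3798. The two agree to within a few percent, as expected.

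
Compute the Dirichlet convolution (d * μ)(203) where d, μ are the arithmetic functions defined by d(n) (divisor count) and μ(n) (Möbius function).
(d * μ)(203) = 1

Divisors of 203: [1, 7, 29, 203]. For each d | 203:
  d = 1: d(1) · μ(203/1) = 1 · 1 = 1
  d = 7: d(7) · μ(203/7) = 2 · -1 = -2
  d = 29: d(29) · μ(203/29) = 2 · -1 = -2
  d = 203: d(203) · μ(203/203) = 4 · 1 = 4
Summing: (d * μ)(203) = 1 + -2 + -2 + 4 = 1.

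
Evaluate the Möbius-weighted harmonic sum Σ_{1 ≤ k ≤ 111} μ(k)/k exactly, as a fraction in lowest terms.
Σ μ(k)/k = -678316192822146162262092815134314936522301/39962142402550705168325165981723972810713890

Values of μ(k) for 1 ≤ k ≤ 111: μ(1) = 1, μ(2) = -1, μ(3) = -1, μ(5) = -1, μ(6) = 1, μ(7) = -1, μ(10) = 1, μ(11) = -1, μ(13) = -1, μ(14) = 1, μ(15) = 1, μ(17) = -1, μ(19) = -1, μ(21) = 1, μ(22) = 1, μ(23) = -1, μ(26) = 1, μ(29) = -1, μ(30) = -1, μ(31) = -1, μ(33) = 1, μ(34) = 1, μ(35) = 1, μ(37) = -1, μ(38) = 1, μ(39) = 1, μ(41) = -1, μ(42) = -1, μ(43) = -1, μ(46) = 1, μ(47) = -1, μ(51) = 1, μ(53) = -1, μ(55) = 1, μ(57) = 1, μ(58) = 1, μ(59) = -1, μ(61) = -1, μ(62) = 1, μ(65) = 1, μ(66) = -1, μ(67) = -1, μ(69) = 1, μ(70) = -1, μ(71) = -1, μ(73) = -1, μ(74) = 1, μ(77) = 1, μ(78) = -1, μ(79) = -1, μ(82) = 1, μ(83) = -1, μ(85) = 1, μ(86) = 1, μ(87) = 1, μ(89) = -1, μ(91) = 1, μ(93) = 1, μ(94) = 1, μ(95) = 1, μ(97) = -1, μ(101) = -1, μ(102) = -1, μ(103) = -1, μ(105) = -1, μ(106) = 1, μ(107) = -1, μ(109) = -1, μ(110) = -1, μ(111) = 1, with μ = 0 on non-squarefree integers. Summing μ(k)/k for k where μ(k) ≠ 0 gives -678316192822146162262092815134314936522301/39962142402550705168325165981723972810713890 ≈ -0.0170. (PNT ⟺ this sum → 0 as n → ∞.)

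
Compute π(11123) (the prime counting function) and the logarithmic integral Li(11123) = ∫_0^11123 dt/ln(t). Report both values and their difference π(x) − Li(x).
π(11123) = 1348;  Li(11123) ≈ 1367.35;  π(x) − Li(x) ≈ -19.35.

Direct count of primes ≤ 11123 gives π(11123) = 1348. Numerical evaluation of the logarithmic integral gives Li(11123) ≈ 1367.35. The difference π(x) − Li(x) ≈ -19.35 is typically negative for small/moderate x (Li(x) overestimates), though Littlewood's theorem shows this sign changes infinitely often.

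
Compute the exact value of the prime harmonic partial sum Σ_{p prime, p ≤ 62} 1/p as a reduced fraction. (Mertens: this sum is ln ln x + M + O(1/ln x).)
Σ 1/p = 201015517717077830328949/117288381359406970983270

π(62) = 18, so the primes ≤ 62 are [2, 3, 5, 7, 11, 13, 17, 19, 23, 29, 31, 37, 41, 43, 47, 53, 59, 61]. Summing 1/p over these primes: 201015517717077830328949/117288381359406970983270 ≈ 1.7139. Mertens estimate ln ln(62) + 0.2615 ≈ 1.6791.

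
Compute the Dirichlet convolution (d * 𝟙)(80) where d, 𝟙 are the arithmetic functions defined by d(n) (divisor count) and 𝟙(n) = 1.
(d * 𝟙)(80) = 45

Divisors of 80: [1, 2, 4, 5, 8, 10, 16, 20, 40, 80]. For each d | 80:
  d = 1: d(1) · 𝟙(80/1) = 1 · 1 = 1
  d = 2: d(2) · 𝟙(80/2) = 2 · 1 = 2
  d = 4: d(4) · 𝟙(80/4) = 3 · 1 = 3
  d = 5: d(5) · 𝟙(80/5) = 2 · 1 = 2
  d = 8: d(8) · 𝟙(80/8) = 4 · 1 = 4
  d = 10: d(10) · 𝟙(80/10) = 4 · 1 = 4
  d = 16: d(16) · 𝟙(80/16) = 5 · 1 = 5
  d = 20: d(20) · 𝟙(80/20) = 6 · 1 = 6
  d = 40: d(40) · 𝟙(80/40) = 8 · 1 = 8
  d = 80: d(80) · 𝟙(80/80) = 10 · 1 = 10
Summing: (d * 𝟙)(80) = 1 + 2 + 3 + 2 + 4 + 4 + 5 + 6 + 8 + 10 = 45.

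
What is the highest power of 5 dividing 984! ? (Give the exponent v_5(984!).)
v_5(984!) = 243

Legendre's formula: v_p(n!) = Σ_{k ≥ 1} ⌊n / p^k⌋. For p = 5, n = 984, the terms are:
  ⌊984/5^1⌋ = ⌊984/5⌋ = 196
  ⌊984/5^2⌋ = ⌊984/25⌋ = 39
  ⌊984/5^3⌋ = ⌊984/125⌋ = 7
  ⌊984/5^4⌋ = ⌊984/625⌋ = 1
(the next term ⌊984/5^5⌋ = 0, terminating the sum). Summing: v_5(984!) = 196 + 39 + 7 + 1 = 243.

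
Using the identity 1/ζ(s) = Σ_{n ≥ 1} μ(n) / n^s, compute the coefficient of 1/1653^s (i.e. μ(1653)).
μ(1653) = -1

Factor n = 1653 = 3 · 19 · 29. μ(n) = 0 if any exponent ≥ 2 (not squarefree); otherwise μ(n) = (−1)^{ω(n)} where ω(n) is the number of distinct prime factors. Applying: μ(1653) = -1.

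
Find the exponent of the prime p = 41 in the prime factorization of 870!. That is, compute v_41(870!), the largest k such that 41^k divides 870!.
v_41(870!) = 21

Legendre's formula: v_p(n!) = Σ_{k ≥ 1} ⌊n / p^k⌋. For p = 41, n = 870, the terms are:
  ⌊870/41^1⌋ = ⌊870/41⌋ = 21
(the next term ⌊870/41^2⌋ = 0, terminating the sum). Summing: v_41(870!) = 21 = 21.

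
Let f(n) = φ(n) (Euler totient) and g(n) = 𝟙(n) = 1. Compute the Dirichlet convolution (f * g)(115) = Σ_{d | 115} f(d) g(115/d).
(φ * 𝟙)(115) = 115

Divisors of 115: [1, 5, 23, 115]. For each d | 115:
  d = 1: φ(1) · 𝟙(115/1) = 1 · 1 = 1
  d = 5: φ(5) · 𝟙(115/5) = 4 · 1 = 4
  d = 23: φ(23) · 𝟙(115/23) = 22 · 1 = 22
  d = 115: φ(115) · 𝟙(115/115) = 88 · 1 = 88
Summing: (φ * 𝟙)(115) = 1 + 4 + 22 + 88 = 115.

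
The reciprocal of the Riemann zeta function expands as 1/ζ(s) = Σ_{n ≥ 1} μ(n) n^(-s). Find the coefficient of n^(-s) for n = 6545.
μ(6545) = 1

Factor n = 6545 = 5 · 7 · 11 · 17. μ(n) = 0 if any exponent ≥ 2 (not squarefree); otherwise μ(n) = (−1)^{ω(n)} where ω(n) is the number of distinct prime factors. Applying: μ(6545) = 1.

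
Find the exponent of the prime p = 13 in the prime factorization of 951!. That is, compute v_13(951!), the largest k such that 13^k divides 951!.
v_13(951!) = 78

Legendre's formula: v_p(n!) = Σ_{k ≥ 1} ⌊n / p^k⌋. For p = 13, n = 951, the terms are:
  ⌊951/13^1⌋ = ⌊951/13⌋ = 73
  ⌊951/13^2⌋ = ⌊951/169⌋ = 5
(the next term ⌊951/13^3⌋ = 0, terminating the sum). Summing: v_13(951!) = 73 + 5 = 78.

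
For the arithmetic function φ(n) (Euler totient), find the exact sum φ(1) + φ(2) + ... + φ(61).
Σ_{n ≤ 61} φ(n) = 1162

Compute φ(n) for each 1 ≤ n ≤ 61: φ(1) = 1, φ(2) = 1, φ(3) = 2, φ(4) = 2, φ(5) = 4, φ(6) = 2, φ(7) = 6, φ(8) = 4, φ(9) = 6, φ(10) = 4, φ(11) = 10, φ(12) = 4, φ(13) = 12, φ(14) = 6, φ(15) = 8, φ(16) = 8, φ(17) = 16, φ(18) = 6, φ(19) = 18, φ(20) = 8, φ(21) = 12, φ(22) = 10, φ(23) = 22, φ(24) = 8, φ(25) = 20, φ(26) = 12, φ(27) = 18, φ(28) = 12, φ(29) = 28, φ(30) = 8, φ(31) = 30, φ(32) = 16, φ(33) = 20, φ(34) = 16, φ(35) = 24, φ(36) = 12, φ(37) = 36, φ(38) = 18, φ(39) = 24, φ(40) = 16, φ(41) = 40, φ(42) = 12, φ(43) = 42, φ(44) = 20, φ(45) = 24, φ(46) = 22, φ(47) = 46, φ(48) = 16, φ(49) = 42, φ(50) = 20, φ(51) = 32, φ(52) = 24, φ(53) = 52, φ(54) = 18, φ(55) = 40, φ(56) = 24, φ(57) = 36, φ(58) = 28, φ(59) = 58, φ(60) = 16, φ(61) = 60. Summing all 61 values: 1162. (Average order: Σ_{n ≤ x} φ(n) ~ (3/π²) x². For x = 61, (3/π²)·61² ≈ 1131.05.)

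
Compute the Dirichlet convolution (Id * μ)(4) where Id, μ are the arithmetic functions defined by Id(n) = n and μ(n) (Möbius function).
(Id * μ)(4) = 2

Divisors of 4: [1, 2, 4]. For each d | 4:
  d = 1: Id(1) · μ(4/1) = 1 · 0 = 0
  d = 2: Id(2) · μ(4/2) = 2 · -1 = -2
  d = 4: Id(4) · μ(4/4) = 4 · 1 = 4
Summing: (Id * μ)(4) = 0 + -2 + 4 = 2.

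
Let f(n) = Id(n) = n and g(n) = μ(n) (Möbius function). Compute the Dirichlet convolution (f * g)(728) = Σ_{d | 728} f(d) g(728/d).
(Id * μ)(728) = 288

Divisors of 728: [1, 2, 4, 7, 8, 13, 14, 26, 28, 52, 56, 91, 104, 182, 364, 728]. For each d | 728:
  d = 1: Id(1) · μ(728/1) = 1 · 0 = 0
  d = 2: Id(2) · μ(728/2) = 2 · 0 = 0
  d = 4: Id(4) · μ(728/4) = 4 · -1 = -4
  d = 7: Id(7) · μ(728/7) = 7 · 0 = 0
  d = 8: Id(8) · μ(728/8) = 8 · 1 = 8
  d = 13: Id(13) · μ(728/13) = 13 · 0 = 0
  d = 14: Id(14) · μ(728/14) = 14 · 0 = 0
  d = 26: Id(26) · μ(728/26) = 26 · 0 = 0
  d = 28: Id(28) · μ(728/28) = 28 · 1 = 28
  d = 52: Id(52) · μ(728/52) = 52 · 1 = 52
  d = 56: Id(56) · μ(728/56) = 56 · -1 = -56
  d = 91: Id(91) · μ(728/91) = 91 · 0 = 0
  d = 104: Id(104) · μ(728/104) = 104 · -1 = -104
  d = 182: Id(182) · μ(728/182) = 182 · 0 = 0
  d = 364: Id(364) · μ(728/364) = 364 · -1 = -364
  d = 728: Id(728) · μ(728/728) = 728 · 1 = 728
Summing: (Id * μ)(728) = 0 + 0 + -4 + 0 + 8 + 0 + 0 + 0 + 28 + 52 + -56 + 0 + -104 + 0 + -364 + 728 = 288.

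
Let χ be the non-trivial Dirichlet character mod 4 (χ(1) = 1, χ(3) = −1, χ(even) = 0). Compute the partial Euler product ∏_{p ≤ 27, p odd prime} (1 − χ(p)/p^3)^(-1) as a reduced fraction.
∏ = 177358697820836675/183046656872153088

The odd primes p ≤ 27 are [3, 5, 7, 11, 13, 17, 19, 23]. For each, χ(p) = 1 if p ≡ 1 mod 4, χ(p) = −1 if p ≡ 3 mod 4. Taking (1 − χ(p)/p^3)^(-1) = p^3/(p^3 − χ(p)): (1 − (-1)/3^3)^(-1) · (1 − (1)/5^3)^(-1) · (1 − (-1)/7^3)^(-1) · (1 − (-1)/11^3)^(-1) · (1 − (1)/13^3)^(-1) · (1 − (1)/17^3)^(-1) · (1 − (-1)/19^3)^(-1) · (1 − (-1)/23^3)^(-1) = 177358697820836675/183046656872153088.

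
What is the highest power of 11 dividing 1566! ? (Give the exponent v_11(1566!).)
v_11(1566!) = 155

Legendre's formula: v_p(n!) = Σ_{k ≥ 1} ⌊n / p^k⌋. For p = 11, n = 1566, the terms are:
  ⌊1566/11^1⌋ = ⌊1566/11⌋ = 142
  ⌊1566/11^2⌋ = ⌊1566/121⌋ = 12
  ⌊1566/11^3⌋ = ⌊1566/1331⌋ = 1
(the next term ⌊1566/11^4⌋ = 0, terminating the sum). Summing: v_11(1566!) = 142 + 12 + 1 = 155.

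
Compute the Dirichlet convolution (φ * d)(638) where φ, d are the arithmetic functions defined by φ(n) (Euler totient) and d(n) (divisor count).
(φ * d)(638) = 1080

Divisors of 638: [1, 2, 11, 22, 29, 58, 319, 638]. For each d | 638:
  d = 1: φ(1) · d(638/1) = 1 · 8 = 8
  d = 2: φ(2) · d(638/2) = 1 · 4 = 4
  d = 11: φ(11) · d(638/11) = 10 · 4 = 40
  d = 22: φ(22) · d(638/22) = 10 · 2 = 20
  d = 29: φ(29) · d(638/29) = 28 · 4 = 112
  d = 58: φ(58) · d(638/58) = 28 · 2 = 56
  d = 319: φ(319) · d(638/319) = 280 · 2 = 560
  d = 638: φ(638) · d(638/638) = 280 · 1 = 280
Summing: (φ * d)(638) = 8 + 4 + 40 + 20 + 112 + 56 + 560 + 280 = 1080.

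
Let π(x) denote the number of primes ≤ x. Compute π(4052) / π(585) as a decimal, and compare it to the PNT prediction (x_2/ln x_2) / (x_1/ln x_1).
π(4052)/π(585) = 559/106 ≈ 5.2736;  PNT prediction ≈ 5.3128.

π(585) = 106 and π(4052) = 559, so π(4052)/π(585) ≈ 5.2736. The PNT-predicted ratio is (4052/ln(4052)) / (585/ln(585)) ≈ 5.3128. The two agree to within a few percent, as expected.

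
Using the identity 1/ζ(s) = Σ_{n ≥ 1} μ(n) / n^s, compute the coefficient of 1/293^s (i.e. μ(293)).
μ(293) = -1

Factor n = 293 = 293. μ(n) = 0 if any exponent ≥ 2 (not squarefree); otherwise μ(n) = (−1)^{ω(n)} where ω(n) is the number of distinct prime factors. Applying: μ(293) = -1.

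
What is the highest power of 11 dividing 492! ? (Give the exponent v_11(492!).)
v_11(492!) = 48

Legendre's formula: v_p(n!) = Σ_{k ≥ 1} ⌊n / p^k⌋. For p = 11, n = 492, the terms are:
  ⌊492/11^1⌋ = ⌊492/11⌋ = 44
  ⌊492/11^2⌋ = ⌊492/121⌋ = 4
(the next term ⌊492/11^3⌋ = 0, terminating the sum). Summing: v_11(492!) = 44 + 4 = 48.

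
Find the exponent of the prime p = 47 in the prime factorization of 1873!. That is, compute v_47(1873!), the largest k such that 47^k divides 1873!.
v_47(1873!) = 39

Legendre's formula: v_p(n!) = Σ_{k ≥ 1} ⌊n / p^k⌋. For p = 47, n = 1873, the terms are:
  ⌊1873/47^1⌋ = ⌊1873/47⌋ = 39
(the next term ⌊1873/47^2⌋ = 0, terminating the sum). Summing: v_47(1873!) = 39 = 39.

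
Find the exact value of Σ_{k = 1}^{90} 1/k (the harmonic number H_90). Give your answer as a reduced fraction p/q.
H_90 = 3653182778990767589396015372875328285861/718766754945489455304472257065075294400

Direct summation: H_90 = 1 + 1/2 + ... + 1/90. The least common denominator is lcm(1, ..., 90) = 718766754945489455304472257065075294400; over this denominator the numerator is 718766754945489455304472257065075294400 + 359383377472744727652236128532537647200 + 239588918315163151768157419021691764800 + 179691688736372363826118064266268823600 + 143753350989097891060894451413015058880 + 119794459157581575884078709510845882400 + 102680964992212779329210322437867899200 + 89845844368186181913059032133134411800 + 79862972771721050589385806340563921600 + 71876675494548945530447225706507529440 + 65342432267771768664042932460461390400 + 59897229578790787942039354755422941200 + 55289750380422265792651712081928868800 + 51340482496106389664605161218933949600 + 47917783663032630353631483804338352960 + 44922922184093090956529516066567205900 + 42280397349734673841439544533239723200 + 39931486385860525294692903170281960800 + 37829829207657339752866960898161857600 + 35938337747274472765223612853253764720 + 34226988330737593109736774145955966400 + 32671216133885884332021466230230695200 + 31250728475890845882803141611525012800 + 29948614789395393971019677377711470600 + 28750670197819578212178890282603011776 + 27644875190211132896325856040964434400 + 26620990923907016863128602113521307200 + 25670241248053194832302580609466974800 + 24785060515361705355326629553968113600 + 23958891831516315176815741902169176480 + 23186024353080305009821685711776622400 + 22461461092046545478264758033283602950 + 21780810755923922888014310820153796800 + 21140198674867336920719772266619861600 + 20536192998442555865842064487573579840 + 19965743192930262647346451585140980400 + 19426128512040255548769520461218251200 + 18914914603828669876433480449080928800 + 18429916793474088597550570693976289600 + 17969168873637236382611806426626882360 + 17530896462085108665962737977196958400 + 17113494165368796554868387072977983200 + 16715505928964871053592378071280820800 + 16335608066942942166010733115115347600 + 15972594554344210117877161268112784320 + 15625364237945422941401570805762506400 + 15292909679691265006478133129044155200 + 14974307394697696985509838688855735300 + 14668709284601825618458617491123985600 + 14375335098909789106089445141301505888 + 14093465783244891280479848177746574400 + 13822437595105566448162928020482217200 + 13561636885763951986876835038963684800 + 13310495461953508431564301056760653600 + 13068486453554353732808586492092278080 + 12835120624026597416151290304733487400 + 12609943069219113250955653632720619200 + 12392530257680852677663314776984056800 + 12182487371957448394991055204492801600 + 11979445915758157588407870951084588240 + 11783061556483433693515938640411070400 + 11593012176540152504910842855888311200 + 11408996110245864369912258048651988800 + 11230730546023272739132379016641801475 + 11057950076084453158530342416385773760 + 10890405377961961444007155410076898400 + 10727862014111782914992123239777243200 + 10570099337433668460359886133309930800 + 10416909491963615294267713870508337600 + 10268096499221277932921032243786789920 + 10123475421767457116964397986832046400 + 9982871596465131323673225792570490200 + 9846119930760129524718798041987332800 + 9713064256020127774384760230609125600 + 9583556732606526070726296760867670592 + 9457457301914334938216740224540464400 + 9334633181110252666291847494351627200 + 9214958396737044298775285346988144800 + 9098313353740372851955345026140193600 + 8984584436818618191305903213313441180 + 8873663641302338954376200704507102400 + 8765448231042554332981368988598479200 + 8659840421029993437403280205603316800 + 8556747082684398277434193536488991600 + 8456079469946934768287908906647944640 + 8357752964482435526796189035640410400 + 8261686838453901785108876517989371200 + 8167804033471471083005366557557673800 + 8076030954443701744994070304101969600 + 7986297277172105058938580634056392160 = 3653182778990767589396015372875328285861, so H_90 = 3653182778990767589396015372875328285861/718766754945489455304472257065075294400 (already in lowest terms) ≈ 5.08257. (The PNT-adjacent estimate ln(90) + γ ≈ 5.07703 matches within O(1/n).)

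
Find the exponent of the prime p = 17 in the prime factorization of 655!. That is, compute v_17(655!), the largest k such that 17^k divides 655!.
v_17(655!) = 40

Legendre's formula: v_p(n!) = Σ_{k ≥ 1} ⌊n / p^k⌋. For p = 17, n = 655, the terms are:
  ⌊655/17^1⌋ = ⌊655/17⌋ = 38
  ⌊655/17^2⌋ = ⌊655/289⌋ = 2
(the next term ⌊655/17^3⌋ = 0, terminating the sum). Summing: v_17(655!) = 38 + 2 = 40.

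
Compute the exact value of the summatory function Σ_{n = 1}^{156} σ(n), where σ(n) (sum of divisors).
Σ_{n ≤ 156} σ(n) = 20162

Compute σ(n) for each 1 ≤ n ≤ 156: σ(1) = 1, σ(2) = 3, σ(3) = 4, σ(4) = 7, σ(5) = 6, σ(6) = 12, σ(7) = 8, σ(8) = 15, σ(9) = 13, σ(10) = 18, σ(11) = 12, σ(12) = 28, σ(13) = 14, σ(14) = 24, σ(15) = 24, σ(16) = 31, σ(17) = 18, σ(18) = 39, σ(19) = 20, σ(20) = 42, σ(21) = 32, σ(22) = 36, σ(23) = 24, σ(24) = 60, σ(25) = 31, σ(26) = 42, σ(27) = 40, σ(28) = 56, σ(29) = 30, σ(30) = 72, σ(31) = 32, σ(32) = 63, σ(33) = 48, σ(34) = 54, σ(35) = 48, σ(36) = 91, σ(37) = 38, σ(38) = 60, σ(39) = 56, σ(40) = 90, σ(41) = 42, σ(42) = 96, σ(43) = 44, σ(44) = 84, σ(45) = 78, σ(46) = 72, σ(47) = 48, σ(48) = 124, σ(49) = 57, σ(50) = 93, σ(51) = 72, σ(52) = 98, σ(53) = 54, σ(54) = 120, σ(55) = 72, σ(56) = 120, σ(57) = 80, σ(58) = 90, σ(59) = 60, σ(60) = 168, σ(61) = 62, σ(62) = 96, σ(63) = 104, σ(64) = 127, σ(65) = 84, σ(66) = 144, σ(67) = 68, σ(68) = 126, σ(69) = 96, σ(70) = 144, σ(71) = 72, σ(72) = 195, σ(73) = 74, σ(74) = 114, σ(75) = 124, σ(76) = 140, σ(77) = 96, σ(78) = 168, σ(79) = 80, σ(80) = 186, σ(81) = 121, σ(82) = 126, σ(83) = 84, σ(84) = 224, σ(85) = 108, σ(86) = 132, σ(87) = 120, σ(88) = 180, σ(89) = 90, σ(90) = 234, σ(91) = 112, σ(92) = 168, σ(93) = 128, σ(94) = 144, σ(95) = 120, σ(96) = 252, σ(97) = 98, σ(98) = 171, σ(99) = 156, σ(100) = 217, σ(101) = 102, σ(102) = 216, σ(103) = 104, σ(104) = 210, σ(105) = 192, σ(106) = 162, σ(107) = 108, σ(108) = 280, σ(109) = 110, σ(110) = 216, σ(111) = 152, σ(112) = 248, σ(113) = 114, σ(114) = 240, σ(115) = 144, σ(116) = 210, σ(117) = 182, σ(118) = 180, σ(119) = 144, σ(120) = 360, σ(121) = 133, σ(122) = 186, σ(123) = 168, σ(124) = 224, σ(125) = 156, σ(126) = 312, σ(127) = 128, σ(128) = 255, σ(129) = 176, σ(130) = 252, σ(131) = 132, σ(132) = 336, σ(133) = 160, σ(134) = 204, σ(135) = 240, σ(136) = 270, σ(137) = 138, σ(138) = 288, σ(139) = 140, σ(140) = 336, σ(141) = 192, σ(142) = 216, σ(143) = 168, σ(144) = 403, σ(145) = 180, σ(146) = 222, σ(147) = 228, σ(148) = 266, σ(149) = 150, σ(150) = 372, σ(151) = 152, σ(152) = 300, σ(153) = 234, σ(154) = 288, σ(155) = 192, σ(156) = 392. Summing all 156 values: 20162. (Average order: Σ_{n ≤ x} σ(n) ~ (π²/12) x². For x = 156, (π²/12)·156² ≈ 20015.56.)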